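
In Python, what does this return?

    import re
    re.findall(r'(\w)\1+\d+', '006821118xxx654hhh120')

['0', 'x', 'h']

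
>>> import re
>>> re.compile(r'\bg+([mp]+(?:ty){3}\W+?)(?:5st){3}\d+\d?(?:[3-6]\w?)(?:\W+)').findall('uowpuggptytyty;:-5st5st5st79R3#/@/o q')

[]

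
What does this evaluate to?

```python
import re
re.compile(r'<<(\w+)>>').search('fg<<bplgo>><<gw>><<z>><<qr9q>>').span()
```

The match spans [2:11] → '<<bplgo>>'.

(2, 11)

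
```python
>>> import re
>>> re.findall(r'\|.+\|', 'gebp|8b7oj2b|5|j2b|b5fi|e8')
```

Matches: at [4:24] → '|8b7oj2b|5|j2b|b5fi|'.
With no groups in the pattern, `findall` gives back each whole match — 1 here.

['|8b7oj2b|5|j2b|b5fi|']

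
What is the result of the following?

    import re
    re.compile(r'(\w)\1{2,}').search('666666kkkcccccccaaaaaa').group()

'666666'

A backreference is literal: `\1` must see the identical characters the first group matched.
The match spans [0:6] → '666666'.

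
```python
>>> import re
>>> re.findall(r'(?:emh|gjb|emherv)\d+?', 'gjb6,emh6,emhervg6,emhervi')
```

Walking the string: at [0:4] → 'gjb6'; at [5:9] → 'emh6'.
`findall` yields the raw match text (2 of them) because the pattern has no groups.

['gjb6', 'emh6']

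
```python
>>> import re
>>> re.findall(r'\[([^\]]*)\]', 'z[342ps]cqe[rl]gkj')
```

['342ps', 'rl']

Scanning left to right: at [1:8] match '[342ps]', group 1 = '342ps'; at [11:15] match '[rl]', group 1 = 'rl'.
One capturing group, so `findall` returns just the captured substring from each match — 2 in all.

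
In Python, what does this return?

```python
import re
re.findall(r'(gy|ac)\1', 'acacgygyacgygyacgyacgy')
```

After group 1 captures some text, `\1` only succeeds where that same text appears again.
Matches: at [0:4] match 'acac', group 1 = 'ac'; at [4:8] match 'gygy', group 1 = 'gy'; at [10:14] match 'gygy', group 1 = 'gy'.
With a single group, `findall` returns only what that group captured — 3 items.

['ac', 'gy', 'gy']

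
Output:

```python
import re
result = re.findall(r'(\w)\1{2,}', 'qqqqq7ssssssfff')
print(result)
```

A backreference is literal: `\1` must see the identical characters the first group matched.
Matches: at [0:5] match 'qqqqq', group 1 = 'q'; at [6:12] match 'ssssss', group 1 = 's'; at [12:15] match 'fff', group 1 = 'f'.
With a single group, `findall` returns only what that group captured — 3 items.

['q', 's', 'f']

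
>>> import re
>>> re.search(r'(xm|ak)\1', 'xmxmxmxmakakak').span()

A backreference is literal: `\1` must see the identical characters the first group matched.
`re.search` scans for the first position where the pattern succeeds.
The match spans [0:4] → 'xmxm'.
Captured: group 1 = 'xm'.

(0, 4)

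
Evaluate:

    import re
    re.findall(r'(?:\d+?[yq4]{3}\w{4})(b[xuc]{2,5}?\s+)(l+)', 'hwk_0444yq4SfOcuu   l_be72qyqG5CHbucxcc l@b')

Pattern: one or more of a digit (lazy), then exactly 3 of one of [yq4], then exactly 4 of a word character (non-capturing group); then the literal 'b', then 2 to 5 of one of [xuc] (lazy), then one or more of whitespace (captured); then one or more of a literal 'l' (captured).
Scanning left to right: at [24:41] match '72qyqG5CHbucxcc l', groups = ('bucxcc ', 'l').
Multiple groups make `findall` return tuples — one 2-tuple for the one match.

[('bucxcc ', 'l')]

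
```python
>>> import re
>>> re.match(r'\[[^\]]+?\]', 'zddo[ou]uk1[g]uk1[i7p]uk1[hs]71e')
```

None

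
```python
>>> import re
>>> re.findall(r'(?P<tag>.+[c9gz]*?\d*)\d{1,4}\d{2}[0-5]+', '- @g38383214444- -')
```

['- @g3838321']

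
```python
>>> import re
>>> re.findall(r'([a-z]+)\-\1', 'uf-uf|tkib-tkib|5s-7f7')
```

['uf', 'tkib']

After group 1 captures some text, `\1` only succeeds where that same text appears again.
Scanning left to right: at [0:5] match 'uf-uf', group 1 = 'uf'; at [6:15] match 'tkib-tkib', group 1 = 'tkib'.
With a single group, `findall` returns only what that group captured — 2 items.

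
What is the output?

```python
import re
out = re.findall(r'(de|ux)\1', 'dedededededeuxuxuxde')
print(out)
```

A backreference is literal: `\1` must see the identical characters the first group matched.
Matches: at [0:4] match 'dede', group 1 = 'de'; at [4:8] match 'dede', group 1 = 'de'; at [8:12] match 'dede', group 1 = 'de'; at [12:16] match 'uxux', group 1 = 'ux'.
One capturing group, so `findall` returns just the captured substring from each match — 4 in all.

['de', 'de', 'de', 'ux']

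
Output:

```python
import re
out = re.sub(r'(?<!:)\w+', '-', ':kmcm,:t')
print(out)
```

:k-,:t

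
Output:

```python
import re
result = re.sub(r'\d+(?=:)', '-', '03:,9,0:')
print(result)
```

-:,9,-:

The positive lookaround only admits positions where the adjacent text matches; those characters stay outside the span.
Matches: at [0:2] → '03'; at [6:7] → '0'.
Each match is replaced by '-'.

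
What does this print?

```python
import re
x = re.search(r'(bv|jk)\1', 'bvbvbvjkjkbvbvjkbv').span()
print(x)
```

(0, 4)

`\1` is not a pattern — it's the concrete string captured by group 1, re-applied verbatim.
Unlike `match`, `search` isn't anchored — it looks for the pattern anywhere in the string.
The match spans [0:4] → 'bvbv'.
Captured: group 1 = 'bv'.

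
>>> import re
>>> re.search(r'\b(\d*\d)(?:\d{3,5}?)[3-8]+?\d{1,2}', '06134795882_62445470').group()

'06134795882'

The match spans [0:11] → '06134795882'.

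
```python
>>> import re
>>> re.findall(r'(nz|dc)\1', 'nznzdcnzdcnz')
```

A backreference is literal: `\1` must see the identical characters the first group matched.
`findall` collects group 1 from the one match (1 total).

['nz']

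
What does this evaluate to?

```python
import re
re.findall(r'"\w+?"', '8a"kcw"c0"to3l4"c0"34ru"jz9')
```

['"kcw"', '"to3l4"', '"34ru"']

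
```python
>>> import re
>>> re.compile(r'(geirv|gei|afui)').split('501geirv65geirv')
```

['501', 'geirv', '65', 'geirv', '']

`|` is ordered: at each position the engine commits to the first alternative that works.
Matches to split on: at [3:8] → 'geirv'; at [10:15] → 'geirv'.
With a capturing group present, the delimiter's captured portion is kept in the result list.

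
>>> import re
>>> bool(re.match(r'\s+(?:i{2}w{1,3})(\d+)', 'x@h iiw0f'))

False

`re.match` won't scan ahead — the pattern has to work from the very first character.
Here position 0 doesn't satisfy it, so the call returns None, and `bool(None)` is False.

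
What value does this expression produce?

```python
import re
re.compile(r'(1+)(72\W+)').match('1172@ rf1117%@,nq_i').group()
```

`match` is anchored at position 0; if the pattern doesn't fit there, it returns None.
The match spans [0:6] → '1172@ '.

'1172@ '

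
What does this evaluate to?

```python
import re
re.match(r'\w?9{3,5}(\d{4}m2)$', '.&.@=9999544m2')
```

Pattern: optionally a word character, then 3 to 5 of the literal '9'; then exactly 4 of a digit, then the literal 'm2' (captured); then anchored at the end.
`match` is anchored at position 0; if the pattern doesn't fit there, it returns None.
Here position 0 doesn't satisfy it, so the call returns None.

None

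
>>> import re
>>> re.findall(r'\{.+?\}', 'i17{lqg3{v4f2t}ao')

['{lqg3{v4f2t}']

Walking the string: at [3:15] → '{lqg3{v4f2t}'.
No capturing groups, so `findall` returns the 1 full match string.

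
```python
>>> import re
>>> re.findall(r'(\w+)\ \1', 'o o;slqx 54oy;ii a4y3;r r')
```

`\1` has to match the exact text group 1 already captured.
With a single group, `findall` returns only what that group captured — 2 items.

['o', 'r']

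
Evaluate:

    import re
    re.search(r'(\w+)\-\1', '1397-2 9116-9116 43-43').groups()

The match spans [7:16] → '9116-9116'.
Captured: group 1 = '9116'.

('9116',)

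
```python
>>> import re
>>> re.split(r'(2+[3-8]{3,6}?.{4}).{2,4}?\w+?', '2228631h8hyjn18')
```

A non-greedy quantifier consumes as few characters as it can — just enough that the remainder of the pattern still matches from where it stops; whatever follows it matches normally.
The group in the pattern means `split` returns the separators' captures alongside the pieces.

['', '2228631h8h', '18']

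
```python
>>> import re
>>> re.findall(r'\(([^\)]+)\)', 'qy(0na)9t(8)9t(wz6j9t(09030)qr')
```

Walking the string: at [2:7] match '(0na)', group 1 = '0na'; at [9:12] match '(8)', group 1 = '8'; at [14:28] match '(wz6j9t(09030)', group 1 = 'wz6j9t(09030'.
With a single group, `findall` returns only what that group captured — 3 items.

['0na', '8', 'wz6j9t(09030']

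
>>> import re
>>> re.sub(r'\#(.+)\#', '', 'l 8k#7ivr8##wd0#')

'l 8k'

Matches: at [4:16] → '#7ivr8##wd0#'.
Every occurrence is swapped for ''.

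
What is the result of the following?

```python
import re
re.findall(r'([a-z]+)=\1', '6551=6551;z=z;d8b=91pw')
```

['z']

`\1` has to match the exact text group 1 already captured.
Because there's exactly one group, `findall` drops the full match and keeps group 1 from the one hit.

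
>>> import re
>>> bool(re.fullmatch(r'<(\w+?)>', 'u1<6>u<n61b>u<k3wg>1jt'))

False

For `fullmatch`, every character of the input must be accounted for by the pattern.
Here there's no way to consume every character, so the call returns None, and `bool(None)` is False.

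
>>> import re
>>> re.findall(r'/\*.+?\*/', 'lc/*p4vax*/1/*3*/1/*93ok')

['/*p4vax*/', '/*3*/']

A `+?`/`*?`/`{m,n}?` starts at its minimum and grows only as far as needed for what follows to match.
No capturing groups, so `findall` returns the 2 full match strings.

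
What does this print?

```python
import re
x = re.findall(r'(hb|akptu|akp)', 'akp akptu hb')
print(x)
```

['akp', 'akptu', 'hb']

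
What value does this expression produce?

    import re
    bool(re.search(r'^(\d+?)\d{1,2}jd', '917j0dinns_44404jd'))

False

Pattern: anchored at the start of the string; then one or more of a digit (lazy) (captured); then 1 to 2 of a digit, then the literal 'jd'.
`re.search` tries every starting position until one works.
Here nothing in the string fits, so the call returns None, and `bool(None)` is False.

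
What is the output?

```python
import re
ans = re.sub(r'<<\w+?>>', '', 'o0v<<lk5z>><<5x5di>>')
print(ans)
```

o0v

Matches: at [3:11] → '<<lk5z>>'; at [11:20] → '<<5x5di>>'.
Every occurrence is swapped for ''.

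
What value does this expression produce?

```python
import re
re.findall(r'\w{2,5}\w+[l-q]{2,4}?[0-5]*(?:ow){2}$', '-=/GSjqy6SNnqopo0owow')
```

The pattern matches 2 to 5 of a word character, then one or more of a word character, then 2 to 4 of a character in [l-q] (lazy); then zero or more of a character in [0-5], then the literal 'ow' repeated 2 times; then anchored at the end.
Scanning left to right: at [3:21] → 'GSjqy6SNnqopo0owow'.
Since nothing is captured, `findall` lists the 1 matched substring directly.

['GSjqy6SNnqopo0owow']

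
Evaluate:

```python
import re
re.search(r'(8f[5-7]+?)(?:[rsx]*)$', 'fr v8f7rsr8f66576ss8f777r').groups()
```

The match spans [19:25] → '8f777r'.
Captured: group 1 = '8f777'.

('8f777',)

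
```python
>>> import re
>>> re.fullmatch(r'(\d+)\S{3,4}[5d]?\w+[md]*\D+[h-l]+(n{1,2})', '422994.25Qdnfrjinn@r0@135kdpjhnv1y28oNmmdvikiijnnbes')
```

None

`re.fullmatch` is like wrapping the pattern in `^…$` (in single-line mode).
Here there's no way to consume every character, so the call returns None.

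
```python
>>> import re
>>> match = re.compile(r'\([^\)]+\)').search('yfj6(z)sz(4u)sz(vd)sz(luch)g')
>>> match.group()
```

'(z)'

`re.search` scans for the first position where the pattern succeeds.
The match spans [4:7] → '(z)'.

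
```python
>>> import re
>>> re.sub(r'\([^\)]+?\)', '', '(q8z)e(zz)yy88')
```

'eyy88'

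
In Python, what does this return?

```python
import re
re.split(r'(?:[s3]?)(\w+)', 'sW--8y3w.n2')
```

['', 'W', '--', '8y3w', '.', 'n2', '']

This matches optionally one of [s3] (non-capturing group); then one or more of a word character (captured).
Matches to split on: at [0:2] → 'sW'; at [4:8] → '8y3w'; at [9:11] → 'n2'.
Because the pattern has a capturing group, `split` also inserts each captured text between the pieces.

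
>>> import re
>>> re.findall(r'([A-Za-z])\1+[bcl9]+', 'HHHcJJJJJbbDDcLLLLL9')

['H', 'J', 'D', 'L']

After group 1 captures some text, `\1` only succeeds where that same text appears again.
With a single group, `findall` returns only what that group captured — 4 items.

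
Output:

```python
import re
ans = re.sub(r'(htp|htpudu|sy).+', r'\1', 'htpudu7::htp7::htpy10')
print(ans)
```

Alternation tries branches left to right and keeps the first one that lets the overall match succeed at that position.
Matches: at [0:21] → 'htpudu7::htp7::htpy10'.
`\1` in the replacement pulls in group 1's text for each match.

htp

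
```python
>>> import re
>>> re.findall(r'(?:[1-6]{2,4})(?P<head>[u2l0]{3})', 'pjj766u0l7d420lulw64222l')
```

['u0l', '0lu', '22l']

The pattern matches 2 to 4 of a character in [1-6] (non-capturing group); then exactly 3 of one of [u2l0] (captured as 'head').
Scanning left to right: at [4:9] match '66u0l', group 1 = 'u0l'; at [11:16] match '420lu', group 1 = '0lu'; at [18:24] match '64222l', group 1 = '22l'.
Because there's exactly one group, `findall` drops the full match and keeps group 1 from each hit.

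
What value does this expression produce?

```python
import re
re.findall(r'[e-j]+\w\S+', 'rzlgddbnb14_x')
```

['gddbnb14_x']

This matches one or more of a character in [e-j], then a word character; then one or more of a non-whitespace character.
Walking the string: at [3:13] → 'gddbnb14_x'.
No capturing groups, so `findall` returns the 1 full match string.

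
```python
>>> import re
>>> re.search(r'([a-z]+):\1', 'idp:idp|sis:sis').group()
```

After group 1 captures some text, `\1` only succeeds where that same text appears again.
`re.search` tries every starting position until one works.
The match spans [0:7] → 'idp:idp'.
Captured: group 1 = 'idp'.

'idp:idp'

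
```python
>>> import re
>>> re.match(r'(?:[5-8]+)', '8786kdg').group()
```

'8786'

The pattern matches one or more of a character in [5-8] (non-capturing group).
`re.match` only tries the pattern at the start of the string.
The match spans [0:4] → '8786'.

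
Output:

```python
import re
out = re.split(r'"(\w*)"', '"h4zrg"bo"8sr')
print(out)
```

Matches to split on: at [0:7] → '"h4zrg"'.
Because the pattern has a capturing group, `split` also inserts each captured text between the pieces.

['', 'h4zrg', 'bo"8sr']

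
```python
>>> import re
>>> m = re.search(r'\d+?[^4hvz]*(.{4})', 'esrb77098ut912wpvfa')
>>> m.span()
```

(4, 19)

This matches one or more of a digit (lazy); then zero or more of any character except [4hvz]; then exactly 4 of any character (captured).
`re.search` tries every starting position until one works.
The match spans [4:19] → '77098ut912wpvfa'.
Captured: group 1 = 'pvfa'.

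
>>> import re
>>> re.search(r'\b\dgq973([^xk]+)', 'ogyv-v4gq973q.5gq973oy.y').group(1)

The match spans [14:24] → '5gq973oy.y'.
Captured: group 1 = 'oy.y'.

'oy.y'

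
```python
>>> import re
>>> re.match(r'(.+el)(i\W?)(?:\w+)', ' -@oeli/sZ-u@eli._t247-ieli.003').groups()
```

The match spans [0:31] → ' -@oeli/sZ-u@eli._t247-ieli.003'.
Captured: group 1 = ' -@oeli/sZ-u@eli._t247-iel', group 2 = 'i.'.

(' -@oeli/sZ-u@eli._t247-iel', 'i.')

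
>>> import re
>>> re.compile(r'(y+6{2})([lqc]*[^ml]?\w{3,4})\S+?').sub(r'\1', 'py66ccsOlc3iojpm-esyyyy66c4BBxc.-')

'py66ojpm-esyyyy66-'

This matches one or more of the literal 'y', then exactly 2 of a literal '6' (captured); then zero or more of one of [lqc], then optionally any character except [ml], then 3 to 4 of a word character (captured); then one or more of a non-whitespace character (lazy).
With the lazy modifier that quantifier settles for the fewest repetitions that let the rest of the pattern succeed (the atoms after it are unaffected and can still be greedy).
Matches: at [1:12] → 'y66ccsOlc3i'; at [19:32] → 'yyyy66c4BBxc.'.
Each match is replaced using the text its own group 1 captured.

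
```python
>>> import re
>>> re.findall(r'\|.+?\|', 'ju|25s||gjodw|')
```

['|25s|', '|gjodw|']

A `+?`/`*?`/`{m,n}?` starts at its minimum and grows only as far as needed for what follows to match.
Since nothing is captured, `findall` lists the 2 matched substrings directly.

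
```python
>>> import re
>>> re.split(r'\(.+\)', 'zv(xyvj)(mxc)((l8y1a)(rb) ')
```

['zv', ' ']

Matches to split on: at [2:25] → '(xyvj)(mxc)((l8y1a)(rb)'.
`split` removes every match and returns the 2 fragments in between.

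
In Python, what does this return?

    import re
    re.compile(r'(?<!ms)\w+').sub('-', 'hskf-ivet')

'---'

The negative lookaround is zero-width — it rules out positions where the adjacent text would match, without consuming anything.
`sub` substitutes '-' at each match site.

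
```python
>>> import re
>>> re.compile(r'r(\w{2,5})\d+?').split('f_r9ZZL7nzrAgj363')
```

['f_', '9ZZL', 'nz', 'Agj36', '']

This matches a literal 'r'; then 2 to 5 of a word character (captured); then one or more of a digit (lazy).
Matches to split on: at [2:8] → 'r9ZZL7'; at [10:17] → 'rAgj363'.
Because the pattern has a capturing group, `split` also inserts each captured text between the pieces.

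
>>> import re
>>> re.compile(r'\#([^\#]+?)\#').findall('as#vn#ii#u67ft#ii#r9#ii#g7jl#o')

['vn', 'u67ft', 'r9', 'g7jl']

Because there's exactly one group, `findall` drops the full match and keeps group 1 from each hit.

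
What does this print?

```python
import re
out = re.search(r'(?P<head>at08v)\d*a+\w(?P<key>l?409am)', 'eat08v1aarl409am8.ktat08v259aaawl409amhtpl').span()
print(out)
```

This matches the literal 'at0', then the literal '8v' (captured as 'head'); then zero or more of a digit, then one or more of the literal 'a', then a word character; then optionally a literal 'l', then the literal '40', then the literal '9am' (captured as 'key').
The match spans [1:16] → 'at08v1aarl409am'.

(1, 16)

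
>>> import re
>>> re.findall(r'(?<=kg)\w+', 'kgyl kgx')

['yl', 'x']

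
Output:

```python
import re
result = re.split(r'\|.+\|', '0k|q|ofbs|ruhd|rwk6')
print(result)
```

Matches to split on: at [2:15] → '|q|ofbs|ruhd|'.
`split` removes every match and returns the 2 fragments in between.

['0k', 'rwk6']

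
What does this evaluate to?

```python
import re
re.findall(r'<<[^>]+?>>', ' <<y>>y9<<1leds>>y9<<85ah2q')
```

Scanning left to right: at [1:6] → '<<y>>'; at [8:17] → '<<1leds>>'.
Since nothing is captured, `findall` lists the 2 matched substrings directly.

['<<y>>', '<<1leds>>']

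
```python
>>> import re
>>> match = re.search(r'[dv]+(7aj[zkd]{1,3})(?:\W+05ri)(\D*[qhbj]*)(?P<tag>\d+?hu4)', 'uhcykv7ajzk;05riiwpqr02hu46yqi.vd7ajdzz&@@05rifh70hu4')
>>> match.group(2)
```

Pattern: one or more of one of [dv]; then the literal '7aj', then 1 to 3 of one of [zkd] (captured); then one or more of a non-word character, then the literal '05', then the literal 'ri' (non-capturing group); then zero or more of a non-digit, then zero or more of one of [qhbj] (captured); then one or more of a digit (lazy), then the literal 'hu4' (captured as 'tag').
Unlike `match`, `search` isn't anchored — it looks for the pattern anywhere in the string.
The match spans [5:26] → 'v7ajzk;05riiwpqr02hu4'.
Captured: group 1 = '7ajzk', group 2 = 'iwpqr', group 3 = '02hu4'.

'iwpqr'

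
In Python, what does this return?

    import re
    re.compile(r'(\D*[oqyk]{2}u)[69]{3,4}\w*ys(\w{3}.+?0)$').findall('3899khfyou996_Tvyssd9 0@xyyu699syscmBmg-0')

[('khfyou', 'sd9 0@xyyu699syscmBmg-0')]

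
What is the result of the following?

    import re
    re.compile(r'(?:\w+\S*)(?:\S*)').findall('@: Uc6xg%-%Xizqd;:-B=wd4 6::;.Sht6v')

['Uc6xg%-%Xizqd;:-B=wd4', '6::;.Sht6v']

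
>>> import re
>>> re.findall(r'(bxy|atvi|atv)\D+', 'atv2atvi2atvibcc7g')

Alternation tries branches left to right and keeps the first one that lets the overall match succeed at that position.
With a single group, `findall` returns only what that group captured — 2 items.

['atv', 'atvi']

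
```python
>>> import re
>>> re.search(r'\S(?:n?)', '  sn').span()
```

The pattern matches a non-whitespace character; then optionally a literal 'n' (non-capturing group).
`re.search` tries every starting position until one works.
The match spans [2:4] → 'sn'.

(2, 4)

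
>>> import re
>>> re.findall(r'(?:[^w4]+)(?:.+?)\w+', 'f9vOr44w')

['f9vOr44w']

`findall` yields the raw match text (1 of them) because the pattern has no groups.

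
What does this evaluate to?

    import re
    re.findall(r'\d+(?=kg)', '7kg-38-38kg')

['7', '38']

Because the assertion is zero-width, the text it checks is not consumed and won't appear in the result.
Scanning left to right: at [0:1] → '7'; at [7:9] → '38'.
With no groups in the pattern, `findall` gives back each whole match — 2 here.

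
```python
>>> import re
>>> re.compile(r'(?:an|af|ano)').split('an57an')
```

['', '57', '']

Matches to split on: at [0:2] → 'an'; at [4:6] → 'an'.
Each match becomes a cut point; 3 segments remain.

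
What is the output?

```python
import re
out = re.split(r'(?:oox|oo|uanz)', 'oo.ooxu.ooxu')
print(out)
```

['', '.', 'u.', 'u']

Alternation tries branches left to right and keeps the first one that lets the overall match succeed at that position.
Matches to split on: at [0:2] → 'oo'; at [3:6] → 'oox'; at [8:11] → 'oox'.
Each match becomes a cut point; 4 segments remain.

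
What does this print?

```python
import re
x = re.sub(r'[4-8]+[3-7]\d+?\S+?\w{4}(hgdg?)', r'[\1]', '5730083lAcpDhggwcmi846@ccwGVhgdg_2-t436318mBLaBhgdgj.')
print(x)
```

[hgdg]_2-t[hgdg]j.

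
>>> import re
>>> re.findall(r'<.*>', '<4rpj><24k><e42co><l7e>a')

Scanning left to right: at [0:23] → '<4rpj><24k><e42co><l7e>'.
No capturing groups, so `findall` returns the 1 full match string.

['<4rpj><24k><e42co><l7e>']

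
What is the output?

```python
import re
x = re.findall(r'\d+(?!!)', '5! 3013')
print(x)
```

['3013']

A negative assertion filters positions out without eating any characters.
No capturing groups, so `findall` returns the 1 full match string.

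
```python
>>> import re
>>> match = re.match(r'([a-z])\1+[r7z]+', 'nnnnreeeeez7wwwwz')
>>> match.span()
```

(0, 5)

`\1` has to match the exact text group 1 already captured.
`re.match` won't scan ahead — the pattern has to work from the very first character.
The match spans [0:5] → 'nnnnr'.
Captured: group 1 = 'n'.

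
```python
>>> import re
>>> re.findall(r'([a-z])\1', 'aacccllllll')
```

['a', 'c', 'l', 'l', 'l']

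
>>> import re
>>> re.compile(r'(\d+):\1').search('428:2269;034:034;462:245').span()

(9, 16)

`\1` is not a pattern — it's the concrete string captured by group 1, re-applied verbatim.
The match spans [9:16] → '034:034'.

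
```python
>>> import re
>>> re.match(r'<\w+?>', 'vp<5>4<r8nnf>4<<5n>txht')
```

None

With `match`, the pattern is implicitly anchored at the beginning.
Here the string doesn't start with a match, so the call returns None.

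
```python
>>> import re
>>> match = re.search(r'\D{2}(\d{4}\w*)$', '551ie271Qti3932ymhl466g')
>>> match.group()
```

'ti3932ymhl466g'

The pattern matches exactly 2 of a non-digit; then exactly 4 of a digit, then zero or more of a word character (captured); then anchored at the end.
Unlike `match`, `search` isn't anchored — it looks for the pattern anywhere in the string.
The match spans [9:23] → 'ti3932ymhl466g'.
Captured: group 1 = '3932ymhl466g'.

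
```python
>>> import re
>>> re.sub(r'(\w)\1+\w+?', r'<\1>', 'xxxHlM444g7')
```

`\1` is not a pattern — it's the concrete string captured by group 1, re-applied verbatim.
Matches: at [0:4] → 'xxxH'; at [6:10] → '444g'.
`\1` in the replacement pulls in group 1's text for each match.

'<x>lM<4>7'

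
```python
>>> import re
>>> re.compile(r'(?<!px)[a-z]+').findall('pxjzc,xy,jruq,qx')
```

['pxjzc', 'xy', 'jruq', 'qx']

`(?!…)`/`(?<!…)` only lets a position through if the neighbouring text does NOT match; no characters are consumed.
Matches: at [0:5] → 'pxjzc'; at [6:8] → 'xy'; at [9:13] → 'jruq'; at [14:16] → 'qx'.
No capturing groups, so `findall` returns the 4 full match strings.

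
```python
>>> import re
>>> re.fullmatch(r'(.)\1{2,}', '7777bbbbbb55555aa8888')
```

None

`re.fullmatch` requires the pattern to consume the entire string.
Here the string isn't matched end-to-end, so the call returns None.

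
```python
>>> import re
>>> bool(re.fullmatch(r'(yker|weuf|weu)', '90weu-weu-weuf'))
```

False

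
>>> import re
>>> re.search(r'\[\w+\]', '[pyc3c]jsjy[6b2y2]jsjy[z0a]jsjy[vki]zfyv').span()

(0, 7)

`re.search` tries every starting position until one works.
The match spans [0:7] → '[pyc3c]'.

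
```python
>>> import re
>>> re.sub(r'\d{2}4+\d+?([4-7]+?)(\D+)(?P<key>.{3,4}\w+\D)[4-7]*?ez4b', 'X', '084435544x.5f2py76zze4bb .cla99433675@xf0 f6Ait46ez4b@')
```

'084435544x.5f2py76zze4bb .claX@'

Pattern: exactly 2 of a digit, then one or more of a literal '4', then one or more of a digit (lazy); then one or more of a character in [4-7] (lazy) (captured); then one or more of a non-digit (captured); then 3 to 4 of any character, then one or more of a word character, then a non-digit (captured as 'key'); then zero or more of a character in [4-7] (lazy), then the literal 'ez', then the literal '4b'.
Matches: at [29:53] → '99433675@xf0 f6Ait46ez4b'.
`sub` substitutes 'X' at each match site.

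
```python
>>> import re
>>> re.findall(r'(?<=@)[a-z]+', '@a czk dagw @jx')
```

['a', 'jx']

The positive lookaround only admits positions where the adjacent text matches; those characters stay outside the span.
With no groups in the pattern, `findall` gives back each whole match — 2 here.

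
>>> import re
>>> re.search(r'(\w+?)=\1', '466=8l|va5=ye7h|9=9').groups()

('9',)

The match spans [16:19] → '9=9'.
Captured: group 1 = '9'.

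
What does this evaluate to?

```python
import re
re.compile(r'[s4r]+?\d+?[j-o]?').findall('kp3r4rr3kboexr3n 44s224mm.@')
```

['r4', 'rr3k', 'r3n', '44', 's2']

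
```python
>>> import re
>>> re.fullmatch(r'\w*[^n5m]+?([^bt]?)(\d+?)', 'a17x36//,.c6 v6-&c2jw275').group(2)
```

'275'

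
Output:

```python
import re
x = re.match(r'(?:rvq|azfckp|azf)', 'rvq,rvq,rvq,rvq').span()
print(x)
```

`match` is anchored at position 0; if the pattern doesn't fit there, it returns None.
The match spans [0:3] → 'rvq'.

(0, 3)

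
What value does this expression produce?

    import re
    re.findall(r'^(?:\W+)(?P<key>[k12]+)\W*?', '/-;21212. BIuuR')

Pattern: anchored at the start of the string; then one or more of a non-word character (non-capturing group); then one or more of one of [k12] (captured as 'key'); then zero or more of a non-word character (lazy).
Matches: at [0:8] match '/-;21212', group 1 = '21212'.
With a single group, `findall` returns only what that group captured — 1 item.

['21212']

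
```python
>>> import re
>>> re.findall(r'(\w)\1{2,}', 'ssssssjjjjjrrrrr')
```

['s', 'j', 'r']

The backreference `\1` re-matches whatever the first group consumed, character for character.
Walking the string: at [0:6] match 'ssssss', group 1 = 's'; at [6:11] match 'jjjjj', group 1 = 'j'; at [11:16] match 'rrrrr', group 1 = 'r'.
With a single group, `findall` returns only what that group captured — 3 items.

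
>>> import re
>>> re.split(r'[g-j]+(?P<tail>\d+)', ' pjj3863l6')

With a capturing group present, the delimiter's captured portion is kept in the result list.

[' p', '3863', 'l6']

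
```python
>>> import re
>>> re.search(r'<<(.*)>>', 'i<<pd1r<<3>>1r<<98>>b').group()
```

Unlike `match`, `search` isn't anchored — it looks for the pattern anywhere in the string.
The match spans [1:20] → '<<pd1r<<3>>1r<<98>>'.
Captured: group 1 = 'pd1r<<3>>1r<<98'.

'<<pd1r<<3>>1r<<98>>'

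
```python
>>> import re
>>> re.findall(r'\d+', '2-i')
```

Since nothing is captured, `findall` lists the 1 matched substring directly.

['2']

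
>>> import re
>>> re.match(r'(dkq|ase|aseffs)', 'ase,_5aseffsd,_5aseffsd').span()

(0, 3)

With `match`, the pattern is implicitly anchored at the beginning.
The match spans [0:3] → 'ase'.
Captured: group 1 = 'ase'.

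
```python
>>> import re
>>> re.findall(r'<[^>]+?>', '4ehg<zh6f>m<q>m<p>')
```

['<zh6f>', '<q>', '<p>']

Since nothing is captured, `findall` lists the 3 matched substrings directly.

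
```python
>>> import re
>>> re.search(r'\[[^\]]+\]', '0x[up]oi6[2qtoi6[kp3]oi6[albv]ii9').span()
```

The match spans [2:6] → '[up]'.

(2, 6)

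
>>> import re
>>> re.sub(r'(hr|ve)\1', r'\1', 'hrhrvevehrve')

'hrvehrve'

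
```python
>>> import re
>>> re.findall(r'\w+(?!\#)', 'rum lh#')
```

`(?!…)`/`(?<!…)` only lets a position through if the neighbouring text does NOT match; no characters are consumed.
Since nothing is captured, `findall` lists the 2 matched substrings directly.

['rum', 'l']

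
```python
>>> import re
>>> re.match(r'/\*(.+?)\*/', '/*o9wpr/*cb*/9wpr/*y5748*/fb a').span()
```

A `+?`/`*?`/`{m,n}?` starts at its minimum and grows only as far as needed for what follows to match.
`match` is anchored at position 0; if the pattern doesn't fit there, it returns None.
The match spans [0:13] → '/*o9wpr/*cb*/'.
Captured: group 1 = 'o9wpr/*cb'.

(0, 13)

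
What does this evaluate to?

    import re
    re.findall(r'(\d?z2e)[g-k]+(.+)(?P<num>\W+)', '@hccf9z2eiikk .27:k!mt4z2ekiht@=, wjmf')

[('9z2e', ' .27:k!mt4z2ekiht@=,', ' ')]

Multiple groups make `findall` return tuples — one 3-tuple for the one match.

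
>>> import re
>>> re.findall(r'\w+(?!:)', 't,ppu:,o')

['t', 'pp', 'o']

The negative lookaround is zero-width — it rules out positions where the adjacent text would match, without consuming anything.
With no groups in the pattern, `findall` gives back each whole match — 3 here.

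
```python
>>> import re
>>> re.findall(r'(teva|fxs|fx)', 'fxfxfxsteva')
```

Alternation isn't longest-match — the leftmost alternative that fits at this position is chosen.
Because there's exactly one group, `findall` drops the full match and keeps group 1 from each hit.

['fx', 'fx', 'fxs', 'teva']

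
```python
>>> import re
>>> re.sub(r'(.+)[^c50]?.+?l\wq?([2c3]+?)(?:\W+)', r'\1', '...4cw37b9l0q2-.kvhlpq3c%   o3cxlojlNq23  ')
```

'...4cw37b9l0q2-.kvhlpq3c%   o3cxlo'

Pattern: one or more of any character (captured); then optionally any character except [c50], then one or more of any character (lazy); then the literal 'l', then a word character, then optionally a literal 'q'; then one or more of one of [2c3] (lazy) (captured); then one or more of a non-word character (non-capturing group).
Matches: at [0:42] → '...4cw37b9l0q2-.kvhlpq3c%   o3cxlojlNq23  '.
`\1` in the replacement pulls in group 1's text for each match.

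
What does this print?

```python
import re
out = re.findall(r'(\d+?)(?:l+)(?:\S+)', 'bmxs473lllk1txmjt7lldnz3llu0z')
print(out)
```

['473']

The pattern matches one or more of a digit (lazy) (captured); then one or more of a literal 'l' (non-capturing group); then one or more of a non-whitespace character (non-capturing group).
Matches: at [4:29] match '473lllk1txmjt7lldnz3llu0z', group 1 = '473'.
With a single group, `findall` returns only what that group captured — 1 item.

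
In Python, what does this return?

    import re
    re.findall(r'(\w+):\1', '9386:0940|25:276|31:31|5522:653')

After group 1 captures some text, `\1` only succeeds where that same text appears again.
Scanning left to right: at [17:22] match '31:31', group 1 = '31'.
One capturing group, so `findall` returns just the captured substring from the one match — 1 in all.

['31']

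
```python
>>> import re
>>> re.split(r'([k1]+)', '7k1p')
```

['7', 'k1', 'p']

The pattern matches one or more of one of [k1] (captured).
Matches to split on: at [1:3] → 'k1'.
The group in the pattern means `split` returns the separators' captures alongside the pieces.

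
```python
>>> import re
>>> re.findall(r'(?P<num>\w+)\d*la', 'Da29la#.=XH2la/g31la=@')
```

['Da29', 'XH2', 'g31']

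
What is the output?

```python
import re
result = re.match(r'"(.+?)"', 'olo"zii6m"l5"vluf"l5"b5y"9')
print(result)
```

With `match`, the pattern is implicitly anchored at the beginning.
Here position 0 doesn't satisfy it, so the call returns None.

None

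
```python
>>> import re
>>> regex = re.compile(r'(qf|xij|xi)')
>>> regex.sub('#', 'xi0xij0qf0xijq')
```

'#0#0#0#q'

`|` is ordered: at each position the engine commits to the first alternative that works.
Matches: at [0:2] → 'xi'; at [3:6] → 'xij'; at [7:9] → 'qf'; at [10:13] → 'xij'.
`sub` substitutes '#' at each match site.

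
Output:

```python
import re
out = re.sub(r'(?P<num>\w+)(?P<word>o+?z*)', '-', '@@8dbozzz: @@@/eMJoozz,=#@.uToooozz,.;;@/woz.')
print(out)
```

The pattern matches one or more of a word character (captured as 'num'); then one or more of the literal 'o' (lazy), then zero or more of a literal 'z' (captured as 'word').
Matches: at [2:9] → '8dbozzz'; at [15:22] → 'eMJoozz'; at [27:35] → 'uToooozz'; at [41:44] → 'woz'.
`sub` substitutes '-' at each match site.

@@-: @@@/-,=#@.-,.;;@/-.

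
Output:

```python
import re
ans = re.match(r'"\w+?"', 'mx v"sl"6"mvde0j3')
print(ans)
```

None

`match` is anchored at position 0; if the pattern doesn't fit there, it returns None.
Here position 0 doesn't satisfy it, so the call returns None.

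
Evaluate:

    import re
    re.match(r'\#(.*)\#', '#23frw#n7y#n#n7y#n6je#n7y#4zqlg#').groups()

The match spans [0:32] → '#23frw#n7y#n#n7y#n6je#n7y#4zqlg#'.
Captured: group 1 = '23frw#n7y#n#n7y#n6je#n7y#4zqlg'.

('23frw#n7y#n#n7y#n6je#n7y#4zqlg',)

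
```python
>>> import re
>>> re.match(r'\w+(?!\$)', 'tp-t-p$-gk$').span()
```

(0, 2)

`(?!…)`/`(?<!…)` only lets a position through if the neighbouring text does NOT match; no characters are consumed.
`re.match` won't scan ahead — the pattern has to work from the very first character.
The match spans [0:2] → 'tp'.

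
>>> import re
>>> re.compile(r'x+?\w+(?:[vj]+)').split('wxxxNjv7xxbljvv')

This matches one or more of the literal 'x' (lazy), then one or more of a word character; then one or more of one of [vj] (non-capturing group).
Matches to split on: at [1:15] → 'xxxNjv7xxbljvv'.
The string is cut at each match, leaving 2 pieces.

['w', '']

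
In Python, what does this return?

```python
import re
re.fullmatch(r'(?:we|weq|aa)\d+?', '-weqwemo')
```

For `fullmatch`, every character of the input must be accounted for by the pattern.
Here there's no way to consume every character, so the call returns None.

None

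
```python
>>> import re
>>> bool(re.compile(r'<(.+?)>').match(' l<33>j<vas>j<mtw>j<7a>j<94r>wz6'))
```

`match` is anchored at position 0; if the pattern doesn't fit there, it returns None.
Here the string doesn't start with a match, so the call returns None, and `bool(None)` is False.

False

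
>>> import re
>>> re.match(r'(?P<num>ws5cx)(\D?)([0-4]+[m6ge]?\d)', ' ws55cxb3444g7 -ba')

None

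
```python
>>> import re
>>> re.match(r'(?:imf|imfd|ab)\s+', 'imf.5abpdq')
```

None

With `match`, the pattern is implicitly anchored at the beginning.
Here the string doesn't start with a match, so the call returns None.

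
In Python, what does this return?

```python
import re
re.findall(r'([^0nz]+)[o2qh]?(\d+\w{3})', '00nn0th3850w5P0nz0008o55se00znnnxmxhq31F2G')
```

[('th385', '0w5P'), ('8o55se', '00znn'), ('xmxhq3', '1F2G')]

The pattern matches one or more of any character except [0nz] (captured); then optionally one of [o2qh]; then one or more of a digit, then exactly 3 of a word character (captured).
Matches: at [5:14] match 'th3850w5P', groups = ('th385', '0w5P'); at [20:31] match '8o55se00znn', groups = ('8o55se', '00znn'); at [32:42] match 'xmxhq31F2G', groups = ('xmxhq3', '1F2G').
With 2 capturing groups, `findall` returns a 2-tuple per match.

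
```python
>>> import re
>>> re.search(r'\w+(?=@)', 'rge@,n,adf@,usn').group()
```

Because the assertion is zero-width, the text it checks is not consumed and won't appear in the result.
The match spans [0:3] → 'rge'.

'rge'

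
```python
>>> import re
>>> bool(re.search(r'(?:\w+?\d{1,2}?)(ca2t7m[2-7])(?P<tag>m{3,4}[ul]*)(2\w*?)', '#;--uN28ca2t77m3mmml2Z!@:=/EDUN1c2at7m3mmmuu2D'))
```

False

This matches one or more of a word character (lazy), then 1 to 2 of a digit (lazy) (non-capturing group); then the literal 'ca2', then the literal 't7m', then a character in [2-7] (captured); then 3 to 4 of a literal 'm', then zero or more of one of [ul] (captured as 'tag'); then a literal '2', then zero or more of a word character (lazy) (captured).
Here the pattern never matches, so the call returns None, and `bool(None)` is False.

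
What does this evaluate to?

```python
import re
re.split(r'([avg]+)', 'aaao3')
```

['', 'aaa', 'o3']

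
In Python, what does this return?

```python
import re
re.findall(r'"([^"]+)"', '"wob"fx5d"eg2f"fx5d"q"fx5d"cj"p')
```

Scanning left to right: at [0:5] match '"wob"', group 1 = 'wob'; at [9:15] match '"eg2f"', group 1 = 'eg2f'; at [19:22] match '"q"', group 1 = 'q'; at [26:30] match '"cj"', group 1 = 'cj'.
With a single group, `findall` returns only what that group captured — 4 items.

['wob', 'eg2f', 'q', 'cj']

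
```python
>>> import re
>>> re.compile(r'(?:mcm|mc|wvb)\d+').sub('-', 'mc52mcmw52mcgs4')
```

Matches: at [0:4] → 'mc52'.
Every occurrence is swapped for '-'.

'-mcmw52mcgs4'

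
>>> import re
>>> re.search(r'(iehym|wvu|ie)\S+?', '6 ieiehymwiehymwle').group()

'iei'

`re.search` scans for the first position where the pattern succeeds.
The match spans [2:5] → 'iei'.
Captured: group 1 = 'ie'.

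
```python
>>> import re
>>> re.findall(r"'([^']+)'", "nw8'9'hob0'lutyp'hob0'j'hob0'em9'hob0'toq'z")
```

['9', 'lutyp', 'j', 'em9', 'toq']

Because there's exactly one group, `findall` drops the full match and keeps group 1 from each hit.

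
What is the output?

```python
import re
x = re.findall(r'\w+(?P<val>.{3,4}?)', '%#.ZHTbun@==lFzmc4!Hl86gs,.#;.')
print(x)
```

With the lazy modifier that quantifier settles for the fewest repetitions that let the rest of the pattern succeed (the atoms after it are unaffected and can still be greedy).
One capturing group, so `findall` returns just the captured substring from each match — 3 in all.

['@==', '!Hl', ',.#']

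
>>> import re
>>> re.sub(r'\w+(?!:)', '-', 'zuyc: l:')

'-c: l:'

`(?!…)`/`(?<!…)` only lets a position through if the neighbouring text does NOT match; no characters are consumed.
Matches: at [0:3] → 'zuy'.
Each match is replaced by '-'.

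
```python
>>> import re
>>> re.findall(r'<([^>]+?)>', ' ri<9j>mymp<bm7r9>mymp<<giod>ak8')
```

['9j', 'bm7r9', '<giod']

Scanning left to right: at [3:7] match '<9j>', group 1 = '9j'; at [11:18] match '<bm7r9>', group 1 = 'bm7r9'; at [22:29] match '<<giod>', group 1 = '<giod'.
With a single group, `findall` returns only what that group captured — 3 items.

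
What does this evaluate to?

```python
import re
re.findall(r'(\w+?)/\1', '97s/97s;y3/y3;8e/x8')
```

A backreference is literal: `\1` must see the identical characters the first group matched.
With a single group, `findall` returns only what that group captured — 2 items.

['97s', 'y3']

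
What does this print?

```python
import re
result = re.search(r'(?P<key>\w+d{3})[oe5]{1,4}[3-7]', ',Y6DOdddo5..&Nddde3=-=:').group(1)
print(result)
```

The match spans [1:10] → 'Y6DOdddo5'.
Captured: group 1 = 'Y6DOddd'.

Y6DOddd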